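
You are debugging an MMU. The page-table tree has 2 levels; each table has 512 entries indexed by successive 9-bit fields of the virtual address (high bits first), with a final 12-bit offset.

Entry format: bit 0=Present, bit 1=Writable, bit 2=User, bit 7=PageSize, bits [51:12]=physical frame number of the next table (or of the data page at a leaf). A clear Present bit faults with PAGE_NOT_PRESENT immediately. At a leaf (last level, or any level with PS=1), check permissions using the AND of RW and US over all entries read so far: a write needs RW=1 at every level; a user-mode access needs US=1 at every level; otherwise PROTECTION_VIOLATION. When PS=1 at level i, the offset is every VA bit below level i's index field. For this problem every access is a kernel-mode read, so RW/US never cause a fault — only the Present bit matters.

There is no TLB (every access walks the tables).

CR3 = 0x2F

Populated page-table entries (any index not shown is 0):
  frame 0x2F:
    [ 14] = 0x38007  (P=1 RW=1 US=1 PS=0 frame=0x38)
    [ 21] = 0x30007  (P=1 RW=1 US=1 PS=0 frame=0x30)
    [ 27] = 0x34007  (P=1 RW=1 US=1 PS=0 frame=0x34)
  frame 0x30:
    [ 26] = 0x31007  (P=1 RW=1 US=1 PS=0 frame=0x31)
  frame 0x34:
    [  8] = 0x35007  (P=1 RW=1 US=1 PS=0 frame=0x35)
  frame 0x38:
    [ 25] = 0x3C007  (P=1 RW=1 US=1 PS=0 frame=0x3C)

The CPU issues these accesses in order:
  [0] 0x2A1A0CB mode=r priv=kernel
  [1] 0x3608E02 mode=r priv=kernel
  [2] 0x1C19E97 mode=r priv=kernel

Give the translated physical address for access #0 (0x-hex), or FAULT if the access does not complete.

Per-access translation:
#0 VA=0x2A1A0CB (r,kernel):
  lvl0: tbl 0x2F, slot 21 ⇒ 0x30007 (P1/RW1/US1/PS0)
  lvl1: tbl 0x30, slot 26 ⇒ 0x31007 (P1/RW1/US1/PS0)
  → PA=0x310CB  (2 entries read)
#1 VA=0x3608E02 (r,kernel):
  lvl0: tbl 0x2F, slot 27 ⇒ 0x34007 (P1/RW1/US1/PS0)
  lvl1: tbl 0x34, slot 8 ⇒ 0x35007 (P1/RW1/US1/PS0)
  → PA=0x35E02  (2 entries read)
#2 VA=0x1C19E97 (r,kernel):
  lvl0: tbl 0x2F, slot 14 ⇒ 0x38007 (P1/RW1/US1/PS0)
  lvl1: tbl 0x38, slot 25 ⇒ 0x3C007 (P1/RW1/US1/PS0)
  → PA=0x3CE97  (2 entries read)

Access #0 PA: 0x310CB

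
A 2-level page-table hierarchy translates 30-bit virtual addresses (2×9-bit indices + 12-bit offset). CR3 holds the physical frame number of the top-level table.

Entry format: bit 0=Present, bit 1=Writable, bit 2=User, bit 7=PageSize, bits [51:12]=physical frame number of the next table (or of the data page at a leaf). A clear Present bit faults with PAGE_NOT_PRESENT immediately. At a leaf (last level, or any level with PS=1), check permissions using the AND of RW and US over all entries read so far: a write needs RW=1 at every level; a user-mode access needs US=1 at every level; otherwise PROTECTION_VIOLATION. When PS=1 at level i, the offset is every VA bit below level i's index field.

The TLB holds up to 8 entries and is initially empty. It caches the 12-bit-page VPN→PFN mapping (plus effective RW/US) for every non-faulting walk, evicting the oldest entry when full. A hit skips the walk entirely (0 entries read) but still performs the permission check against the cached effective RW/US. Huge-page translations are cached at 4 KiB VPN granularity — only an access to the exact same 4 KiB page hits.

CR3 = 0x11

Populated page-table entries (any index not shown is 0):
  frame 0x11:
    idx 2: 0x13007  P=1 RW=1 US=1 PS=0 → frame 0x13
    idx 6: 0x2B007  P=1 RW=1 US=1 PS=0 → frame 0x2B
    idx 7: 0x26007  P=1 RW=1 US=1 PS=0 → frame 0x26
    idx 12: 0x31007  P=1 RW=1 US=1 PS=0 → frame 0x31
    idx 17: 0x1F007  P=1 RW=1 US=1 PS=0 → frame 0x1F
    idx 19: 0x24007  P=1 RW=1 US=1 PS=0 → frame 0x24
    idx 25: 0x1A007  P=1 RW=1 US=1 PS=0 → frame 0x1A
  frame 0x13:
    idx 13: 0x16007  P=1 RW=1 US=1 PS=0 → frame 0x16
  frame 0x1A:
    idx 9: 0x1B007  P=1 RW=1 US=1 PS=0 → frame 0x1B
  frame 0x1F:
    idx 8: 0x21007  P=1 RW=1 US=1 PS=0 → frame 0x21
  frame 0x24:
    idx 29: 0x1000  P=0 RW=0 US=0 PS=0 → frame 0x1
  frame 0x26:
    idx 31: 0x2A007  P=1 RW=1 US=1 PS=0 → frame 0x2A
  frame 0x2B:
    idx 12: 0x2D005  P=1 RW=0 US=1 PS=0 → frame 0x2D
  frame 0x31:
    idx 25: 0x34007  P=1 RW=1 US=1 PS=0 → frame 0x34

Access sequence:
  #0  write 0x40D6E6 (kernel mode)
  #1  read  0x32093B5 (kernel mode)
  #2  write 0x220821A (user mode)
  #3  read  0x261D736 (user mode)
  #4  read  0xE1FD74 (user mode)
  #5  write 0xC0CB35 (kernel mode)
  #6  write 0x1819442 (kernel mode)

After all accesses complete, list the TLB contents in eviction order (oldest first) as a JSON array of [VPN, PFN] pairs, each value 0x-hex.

Trace:
#0 VA=0x40D6E6 (w,kernel):
  [0] read 0x11 idx=2: raw=0x13007 flags P=1 W=1 U=1 S=0
  [1] read 0x13 idx=13: raw=0x16007 flags P=1 W=1 U=1 S=0
  → PA=0x166E6  (2 entries read)
#1 VA=0x32093B5 (r,kernel):
  [0] read 0x11 idx=25: raw=0x1A007 flags P=1 W=1 U=1 S=0
  [1] read 0x1A idx=9: raw=0x1B007 flags P=1 W=1 U=1 S=0
  → PA=0x1B3B5  (2 entries read)
#2 VA=0x220821A (w,user):
  [0] read 0x11 idx=17: raw=0x1F007 flags P=1 W=1 U=1 S=0
  [1] read 0x1F idx=8: raw=0x21007 flags P=1 W=1 U=1 S=0
  → PA=0x2121A  (2 entries read)
#3 VA=0x261D736 (r,user):
  [0] read 0x11 idx=19: raw=0x24007 flags P=1 W=1 U=1 S=0
  [1] read 0x24 idx=29: raw=0x1000 flags P=0 W=0 U=0 S=0
  ✗ PAGE_NOT_PRESENT  [2 reads]
#4 VA=0xE1FD74 (r,user):
  [0] read 0x11 idx=7: raw=0x26007 flags P=1 W=1 U=1 S=0
  [1] read 0x26 idx=31: raw=0x2A007 flags P=1 W=1 U=1 S=0
  → PA=0x2AD74  (2 entries read)
#5 VA=0xC0CB35 (w,kernel):
  [0] read 0x11 idx=6: raw=0x2B007 flags P=1 W=1 U=1 S=0
  [1] read 0x2B idx=12: raw=0x2D005 flags P=1 W=0 U=1 S=0
  ✗ PROTECTION_VIOLATION  [2 reads]
#6 VA=0x1819442 (w,kernel):
  [0] read 0x11 idx=12: raw=0x31007 flags P=1 W=1 U=1 S=0
  [1] read 0x31 idx=25: raw=0x34007 flags P=1 W=1 U=1 S=0
  → PA=0x34442  (2 entries read)

TLB: [["0x40D", "0x16"], ["0x3209", "0x1B"], ["0x2208", "0x21"], ["0xE1F", "0x2A"], ["0x1819", "0x34"]]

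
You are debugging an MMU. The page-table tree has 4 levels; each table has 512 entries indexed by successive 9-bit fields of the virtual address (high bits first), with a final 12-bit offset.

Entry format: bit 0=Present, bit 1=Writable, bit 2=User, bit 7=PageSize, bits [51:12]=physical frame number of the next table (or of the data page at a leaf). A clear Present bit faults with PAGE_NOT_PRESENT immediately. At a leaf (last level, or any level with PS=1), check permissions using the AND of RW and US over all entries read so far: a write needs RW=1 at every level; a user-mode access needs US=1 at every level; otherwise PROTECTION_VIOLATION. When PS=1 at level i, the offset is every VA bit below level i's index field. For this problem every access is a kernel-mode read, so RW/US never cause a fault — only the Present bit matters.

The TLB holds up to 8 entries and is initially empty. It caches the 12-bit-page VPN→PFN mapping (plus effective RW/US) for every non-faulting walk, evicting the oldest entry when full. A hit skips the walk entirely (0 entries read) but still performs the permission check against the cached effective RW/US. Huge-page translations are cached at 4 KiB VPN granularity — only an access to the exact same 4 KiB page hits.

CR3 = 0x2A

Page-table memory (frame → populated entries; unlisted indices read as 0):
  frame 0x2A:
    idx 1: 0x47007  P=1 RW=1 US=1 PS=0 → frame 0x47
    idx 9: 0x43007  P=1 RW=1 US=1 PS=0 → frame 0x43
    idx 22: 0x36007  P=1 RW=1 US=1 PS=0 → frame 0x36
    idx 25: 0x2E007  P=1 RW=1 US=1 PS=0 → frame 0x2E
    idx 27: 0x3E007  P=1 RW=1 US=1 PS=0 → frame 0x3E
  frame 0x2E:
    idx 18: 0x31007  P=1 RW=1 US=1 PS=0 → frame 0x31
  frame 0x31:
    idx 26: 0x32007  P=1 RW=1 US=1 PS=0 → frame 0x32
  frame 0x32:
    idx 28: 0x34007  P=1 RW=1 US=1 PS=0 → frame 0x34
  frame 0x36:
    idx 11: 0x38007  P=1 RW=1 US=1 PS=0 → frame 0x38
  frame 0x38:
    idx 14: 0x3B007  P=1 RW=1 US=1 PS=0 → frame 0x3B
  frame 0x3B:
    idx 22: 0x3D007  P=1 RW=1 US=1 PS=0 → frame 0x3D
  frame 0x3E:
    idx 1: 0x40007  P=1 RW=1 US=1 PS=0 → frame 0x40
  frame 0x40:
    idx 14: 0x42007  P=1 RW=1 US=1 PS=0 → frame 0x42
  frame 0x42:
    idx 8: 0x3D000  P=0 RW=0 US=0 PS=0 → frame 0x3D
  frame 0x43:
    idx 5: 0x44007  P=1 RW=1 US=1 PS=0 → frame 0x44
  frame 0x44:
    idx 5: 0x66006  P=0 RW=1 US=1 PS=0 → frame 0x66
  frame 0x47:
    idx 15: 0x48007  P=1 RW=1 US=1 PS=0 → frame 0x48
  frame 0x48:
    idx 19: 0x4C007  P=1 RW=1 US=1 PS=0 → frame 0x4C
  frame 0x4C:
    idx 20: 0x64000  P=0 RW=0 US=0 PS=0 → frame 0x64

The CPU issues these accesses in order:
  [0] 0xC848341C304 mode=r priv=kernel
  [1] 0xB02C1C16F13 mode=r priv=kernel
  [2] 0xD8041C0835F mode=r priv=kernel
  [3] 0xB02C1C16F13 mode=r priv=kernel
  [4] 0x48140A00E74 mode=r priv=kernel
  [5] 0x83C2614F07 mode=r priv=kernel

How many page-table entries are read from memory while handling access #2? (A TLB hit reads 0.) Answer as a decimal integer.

Per-access translation:
#0 VA=0xC848341C304 (r,kernel):
  [0] read 0x2A idx=25: raw=0x2E007 flags P=1 W=1 U=1 S=0
  [1] read 0x2E idx=18: raw=0x31007 flags P=1 W=1 U=1 S=0
  [2] read 0x31 idx=26: raw=0x32007 flags P=1 W=1 U=1 S=0
  [3] read 0x32 idx=28: raw=0x34007 flags P=1 W=1 U=1 S=0
  ⇒ phys 0x34304  [4 reads]
#1 VA=0xB02C1C16F13 (r,kernel):
  [0] read 0x2A idx=22: raw=0x36007 flags P=1 W=1 U=1 S=0
  [1] read 0x36 idx=11: raw=0x38007 flags P=1 W=1 U=1 S=0
  [2] read 0x38 idx=14: raw=0x3B007 flags P=1 W=1 U=1 S=0
  [3] read 0x3B idx=22: raw=0x3D007 flags P=1 W=1 U=1 S=0
  ⇒ phys 0x3DF13  [4 reads]
#2 VA=0xD8041C0835F (r,kernel):
  [0] read 0x2A idx=27: raw=0x3E007 flags P=1 W=1 U=1 S=0
  [1] read 0x3E idx=1: raw=0x40007 flags P=1 W=1 U=1 S=0
  [2] read 0x40 idx=14: raw=0x42007 flags P=1 W=1 U=1 S=0
  [3] read 0x42 idx=8: raw=0x3D000 flags P=0 W=0 U=0 S=0
  → PAGE_NOT_PRESENT  (4 entries read)
#3 VA=0xB02C1C16F13 (r,kernel):
  TLB hit vpn=0xB02C1C16 → PA=0x3DF13
#4 VA=0x48140A00E74 (r,kernel):
  [0] read 0x2A idx=9: raw=0x43007 flags P=1 W=1 U=1 S=0
  [1] read 0x43 idx=5: raw=0x44007 flags P=1 W=1 U=1 S=0
  [2] read 0x44 idx=5: raw=0x66006 flags P=0 W=1 U=1 S=0
  → PAGE_NOT_PRESENT  (3 entries read)
#5 VA=0x83C2614F07 (r,kernel):
  [0] read 0x2A idx=1: raw=0x47007 flags P=1 W=1 U=1 S=0
  [1] read 0x47 idx=15: raw=0x48007 flags P=1 W=1 U=1 S=0
  [2] read 0x48 idx=19: raw=0x4C007 flags P=1 W=1 U=1 S=0
  [3] read 0x4C idx=20: raw=0x64000 flags P=0 W=0 U=0 S=0
  → PAGE_NOT_PRESENT  (4 entries read)

Entries read for #2: 4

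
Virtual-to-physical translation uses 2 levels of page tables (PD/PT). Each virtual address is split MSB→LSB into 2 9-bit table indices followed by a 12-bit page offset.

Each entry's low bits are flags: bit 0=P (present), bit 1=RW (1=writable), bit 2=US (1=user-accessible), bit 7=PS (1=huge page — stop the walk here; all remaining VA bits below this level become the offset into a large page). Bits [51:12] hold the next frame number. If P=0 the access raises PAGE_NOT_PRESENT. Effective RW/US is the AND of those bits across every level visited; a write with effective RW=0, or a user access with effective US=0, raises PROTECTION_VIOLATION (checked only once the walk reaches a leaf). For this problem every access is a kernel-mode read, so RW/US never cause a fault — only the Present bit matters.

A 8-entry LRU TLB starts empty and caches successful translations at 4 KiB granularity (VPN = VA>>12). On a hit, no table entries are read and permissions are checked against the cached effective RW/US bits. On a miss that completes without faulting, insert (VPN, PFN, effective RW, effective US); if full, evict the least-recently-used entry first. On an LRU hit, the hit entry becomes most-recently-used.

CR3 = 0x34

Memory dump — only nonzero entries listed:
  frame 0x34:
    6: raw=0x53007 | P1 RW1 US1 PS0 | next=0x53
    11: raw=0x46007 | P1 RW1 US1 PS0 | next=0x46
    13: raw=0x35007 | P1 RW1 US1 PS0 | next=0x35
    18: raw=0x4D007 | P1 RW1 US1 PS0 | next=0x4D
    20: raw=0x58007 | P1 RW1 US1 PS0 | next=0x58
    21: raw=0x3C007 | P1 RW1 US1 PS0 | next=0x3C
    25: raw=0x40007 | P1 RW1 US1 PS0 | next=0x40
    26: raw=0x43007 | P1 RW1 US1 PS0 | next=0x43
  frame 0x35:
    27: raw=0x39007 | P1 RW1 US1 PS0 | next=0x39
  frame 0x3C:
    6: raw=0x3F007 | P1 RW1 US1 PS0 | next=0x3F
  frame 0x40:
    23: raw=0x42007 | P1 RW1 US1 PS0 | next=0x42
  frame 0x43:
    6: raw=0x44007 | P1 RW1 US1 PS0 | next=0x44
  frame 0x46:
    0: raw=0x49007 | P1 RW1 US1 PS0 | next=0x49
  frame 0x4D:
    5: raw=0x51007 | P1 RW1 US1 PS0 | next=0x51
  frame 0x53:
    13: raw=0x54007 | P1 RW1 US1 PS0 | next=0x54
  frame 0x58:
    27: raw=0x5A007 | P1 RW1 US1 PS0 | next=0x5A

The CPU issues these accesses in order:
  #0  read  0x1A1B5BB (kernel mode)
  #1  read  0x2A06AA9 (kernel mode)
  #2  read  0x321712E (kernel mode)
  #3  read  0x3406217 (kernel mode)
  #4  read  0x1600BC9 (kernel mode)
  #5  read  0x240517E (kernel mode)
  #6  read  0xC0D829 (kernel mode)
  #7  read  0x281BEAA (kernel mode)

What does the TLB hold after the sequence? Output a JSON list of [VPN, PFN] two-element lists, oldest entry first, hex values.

Per-access translation:
#0 VA=0x1A1B5BB (r,kernel):
  [0] read 0x34 idx=13: raw=0x35007 flags P=1 W=1 U=1 S=0
  [1] read 0x35 idx=27: raw=0x39007 flags P=1 W=1 U=1 S=0
  ✓ 0x395BB  — 2 lookups
#1 VA=0x2A06AA9 (r,kernel):
  [0] read 0x34 idx=21: raw=0x3C007 flags P=1 W=1 U=1 S=0
  [1] read 0x3C idx=6: raw=0x3F007 flags P=1 W=1 U=1 S=0
  ✓ 0x3FAA9  — 2 lookups
#2 VA=0x321712E (r,kernel):
  [0] read 0x34 idx=25: raw=0x40007 flags P=1 W=1 U=1 S=0
  [1] read 0x40 idx=23: raw=0x42007 flags P=1 W=1 U=1 S=0
  ✓ 0x4212E  — 2 lookups
#3 VA=0x3406217 (r,kernel):
  [0] read 0x34 idx=26: raw=0x43007 flags P=1 W=1 U=1 S=0
  [1] read 0x43 idx=6: raw=0x44007 flags P=1 W=1 U=1 S=0
  ✓ 0x44217  — 2 lookups
#4 VA=0x1600BC9 (r,kernel):
  [0] read 0x34 idx=11: raw=0x46007 flags P=1 W=1 U=1 S=0
  [1] read 0x46 idx=0: raw=0x49007 flags P=1 W=1 U=1 S=0
  ✓ 0x49BC9  — 2 lookups
#5 VA=0x240517E (r,kernel):
  [0] read 0x34 idx=18: raw=0x4D007 flags P=1 W=1 U=1 S=0
  [1] read 0x4D idx=5: raw=0x51007 flags P=1 W=1 U=1 S=0
  ✓ 0x5117E  — 2 lookups
#6 VA=0xC0D829 (r,kernel):
  [0] read 0x34 idx=6: raw=0x53007 flags P=1 W=1 U=1 S=0
  [1] read 0x53 idx=13: raw=0x54007 flags P=1 W=1 U=1 S=0
  ✓ 0x54829  — 2 lookups
#7 VA=0x281BEAA (r,kernel):
  [0] read 0x34 idx=20: raw=0x58007 flags P=1 W=1 U=1 S=0
  [1] read 0x58 idx=27: raw=0x5A007 flags P=1 W=1 U=1 S=0
  ✓ 0x5AEAA  — 2 lookups

TLB: [["0x1A1B", "0x39"], ["0x2A06", "0x3F"], ["0x3217", "0x42"], ["0x3406", "0x44"], ["0x1600", "0x49"], ["0x2405", "0x51"], ["0xC0D", "0x54"], ["0x281B", "0x5A"]]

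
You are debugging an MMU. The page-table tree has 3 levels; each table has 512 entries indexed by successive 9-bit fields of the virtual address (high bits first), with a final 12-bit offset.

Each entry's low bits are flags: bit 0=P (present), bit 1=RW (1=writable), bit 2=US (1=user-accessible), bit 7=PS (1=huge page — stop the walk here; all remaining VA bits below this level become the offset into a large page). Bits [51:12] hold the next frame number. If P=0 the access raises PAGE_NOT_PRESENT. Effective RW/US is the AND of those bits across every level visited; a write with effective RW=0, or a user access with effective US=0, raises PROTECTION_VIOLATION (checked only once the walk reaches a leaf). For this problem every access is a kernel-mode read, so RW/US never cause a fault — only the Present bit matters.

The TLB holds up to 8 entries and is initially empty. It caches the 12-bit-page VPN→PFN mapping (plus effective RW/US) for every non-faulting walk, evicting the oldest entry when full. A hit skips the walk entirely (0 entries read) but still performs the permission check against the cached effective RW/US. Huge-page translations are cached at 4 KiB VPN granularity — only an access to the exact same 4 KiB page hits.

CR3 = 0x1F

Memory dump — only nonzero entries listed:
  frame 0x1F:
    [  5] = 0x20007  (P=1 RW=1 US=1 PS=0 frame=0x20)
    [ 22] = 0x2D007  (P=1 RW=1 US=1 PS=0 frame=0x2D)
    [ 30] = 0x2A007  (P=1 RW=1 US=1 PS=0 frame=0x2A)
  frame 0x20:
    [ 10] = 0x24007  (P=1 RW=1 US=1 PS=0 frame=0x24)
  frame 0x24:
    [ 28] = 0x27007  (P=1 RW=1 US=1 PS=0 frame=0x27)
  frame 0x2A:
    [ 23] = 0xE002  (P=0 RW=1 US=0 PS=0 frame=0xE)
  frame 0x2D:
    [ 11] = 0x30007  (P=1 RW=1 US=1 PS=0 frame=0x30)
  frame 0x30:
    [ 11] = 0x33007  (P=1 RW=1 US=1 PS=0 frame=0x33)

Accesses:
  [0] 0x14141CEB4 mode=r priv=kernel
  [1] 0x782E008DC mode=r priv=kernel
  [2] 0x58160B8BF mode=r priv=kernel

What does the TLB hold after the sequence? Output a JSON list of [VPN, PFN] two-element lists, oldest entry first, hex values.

Per-access translation:
#0 VA=0x14141CEB4 (r,kernel):
  [0] read 0x1F idx=5: raw=0x20007 flags P=1 W=1 U=1 S=0
  [1] read 0x20 idx=10: raw=0x24007 flags P=1 W=1 U=1 S=0
  [2] read 0x24 idx=28: raw=0x27007 flags P=1 W=1 U=1 S=0
  → PA=0x27EB4  (3 entries read)
#1 VA=0x782E008DC (r,kernel):
  [0] read 0x1F idx=30: raw=0x2A007 flags P=1 W=1 U=1 S=0
  [1] read 0x2A idx=23: raw=0xE002 flags P=0 W=1 U=0 S=0
  ⇒ fault: PAGE_NOT_PRESENT  — 2 lookups
#2 VA=0x58160B8BF (r,kernel):
  [0] read 0x1F idx=22: raw=0x2D007 flags P=1 W=1 U=1 S=0
  [1] read 0x2D idx=11: raw=0x30007 flags P=1 W=1 U=1 S=0
  [2] read 0x30 idx=11: raw=0x33007 flags P=1 W=1 U=1 S=0
  → PA=0x338BF  (3 entries read)

TLB: [["0x14141C", "0x27"], ["0x58160B", "0x33"]]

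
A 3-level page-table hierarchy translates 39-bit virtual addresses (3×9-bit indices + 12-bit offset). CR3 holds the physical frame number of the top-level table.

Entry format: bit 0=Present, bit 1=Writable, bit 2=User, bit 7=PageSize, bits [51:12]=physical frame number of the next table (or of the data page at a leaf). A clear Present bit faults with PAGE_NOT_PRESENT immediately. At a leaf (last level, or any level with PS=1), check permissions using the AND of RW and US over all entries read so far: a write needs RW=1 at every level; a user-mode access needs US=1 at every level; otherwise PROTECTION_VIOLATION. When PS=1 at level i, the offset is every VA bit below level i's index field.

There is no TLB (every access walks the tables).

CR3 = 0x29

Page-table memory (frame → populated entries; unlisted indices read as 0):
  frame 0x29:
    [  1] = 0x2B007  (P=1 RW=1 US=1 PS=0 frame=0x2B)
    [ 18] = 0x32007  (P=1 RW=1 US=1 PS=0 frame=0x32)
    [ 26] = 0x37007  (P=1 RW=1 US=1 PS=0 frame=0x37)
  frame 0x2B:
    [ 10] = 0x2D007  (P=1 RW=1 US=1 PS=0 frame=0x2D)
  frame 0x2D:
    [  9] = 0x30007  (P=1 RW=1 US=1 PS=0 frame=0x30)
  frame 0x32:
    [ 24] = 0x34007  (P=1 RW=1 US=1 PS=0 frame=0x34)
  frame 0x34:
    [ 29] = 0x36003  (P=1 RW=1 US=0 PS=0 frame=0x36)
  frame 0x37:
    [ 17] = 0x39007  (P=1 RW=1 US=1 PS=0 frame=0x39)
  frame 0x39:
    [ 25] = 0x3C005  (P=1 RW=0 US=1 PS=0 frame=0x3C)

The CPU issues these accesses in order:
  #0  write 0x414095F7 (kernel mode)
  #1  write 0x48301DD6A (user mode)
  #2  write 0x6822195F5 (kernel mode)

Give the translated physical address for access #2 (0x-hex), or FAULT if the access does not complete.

Trace:
#0 VA=0x414095F7 (w,kernel):
  L0: frame=0x29 idx=1 entry=0x2B007 [P=1 RW=1 US=1 PS=0]
  L1: frame=0x2B idx=10 entry=0x2D007 [P=1 RW=1 US=1 PS=0]
  L2: frame=0x2D idx=9 entry=0x30007 [P=1 RW=1 US=1 PS=0]
  ⇒ phys 0x305F7  [3 reads]
#1 VA=0x48301DD6A (w,user):
  L0: frame=0x29 idx=18 entry=0x32007 [P=1 RW=1 US=1 PS=0]
  L1: frame=0x32 idx=24 entry=0x34007 [P=1 RW=1 US=1 PS=0]
  L2: frame=0x34 idx=29 entry=0x36003 [P=1 RW=1 US=0 PS=0]
  ✗ PROTECTION_VIOLATION  [3 reads]
#2 VA=0x6822195F5 (w,kernel):
  L0: frame=0x29 idx=26 entry=0x37007 [P=1 RW=1 US=1 PS=0]
  L1: frame=0x37 idx=17 entry=0x39007 [P=1 RW=1 US=1 PS=0]
  L2: frame=0x39 idx=25 entry=0x3C005 [P=1 RW=0 US=1 PS=0]
  ✗ PROTECTION_VIOLATION  [3 reads]

Access #2 PA: FAULT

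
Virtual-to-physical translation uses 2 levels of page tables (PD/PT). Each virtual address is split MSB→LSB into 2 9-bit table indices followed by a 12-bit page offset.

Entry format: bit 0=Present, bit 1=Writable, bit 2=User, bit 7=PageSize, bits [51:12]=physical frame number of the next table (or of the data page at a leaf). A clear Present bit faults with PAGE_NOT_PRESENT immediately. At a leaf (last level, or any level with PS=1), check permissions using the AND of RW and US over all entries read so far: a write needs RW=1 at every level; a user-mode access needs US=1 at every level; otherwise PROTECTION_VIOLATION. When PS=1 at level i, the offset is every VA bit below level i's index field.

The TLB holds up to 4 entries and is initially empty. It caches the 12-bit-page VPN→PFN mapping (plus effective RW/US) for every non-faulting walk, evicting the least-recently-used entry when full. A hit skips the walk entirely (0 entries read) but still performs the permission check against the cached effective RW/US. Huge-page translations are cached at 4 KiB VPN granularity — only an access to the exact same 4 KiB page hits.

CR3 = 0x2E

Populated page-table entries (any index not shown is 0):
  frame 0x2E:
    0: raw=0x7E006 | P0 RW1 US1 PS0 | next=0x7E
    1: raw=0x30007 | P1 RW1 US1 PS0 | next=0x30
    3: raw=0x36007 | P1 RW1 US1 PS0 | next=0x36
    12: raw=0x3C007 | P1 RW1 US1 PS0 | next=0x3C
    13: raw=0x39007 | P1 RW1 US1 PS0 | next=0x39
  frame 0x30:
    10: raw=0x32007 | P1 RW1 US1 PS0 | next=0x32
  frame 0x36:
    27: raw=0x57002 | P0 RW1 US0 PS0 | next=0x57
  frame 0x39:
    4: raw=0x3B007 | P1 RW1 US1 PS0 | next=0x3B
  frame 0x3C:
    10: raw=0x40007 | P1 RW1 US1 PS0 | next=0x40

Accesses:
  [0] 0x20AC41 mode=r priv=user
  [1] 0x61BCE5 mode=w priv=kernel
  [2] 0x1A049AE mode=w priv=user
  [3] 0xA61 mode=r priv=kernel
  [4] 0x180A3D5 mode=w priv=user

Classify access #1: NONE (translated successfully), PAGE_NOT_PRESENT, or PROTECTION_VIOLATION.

Walk each access:
#0 VA=0x20AC41 (r,user):
  L0: frame=0x2E idx=1 entry=0x30007 [P=1 RW=1 US=1 PS=0]
  L1: frame=0x30 idx=10 entry=0x32007 [P=1 RW=1 US=1 PS=0]
  ⇒ phys 0x32C41  [2 reads]
#1 VA=0x61BCE5 (w,kernel):
  L0: frame=0x2E idx=3 entry=0x36007 [P=1 RW=1 US=1 PS=0]
  L1: frame=0x36 idx=27 entry=0x57002 [P=0 RW=1 US=0 PS=0]
  ✗ PAGE_NOT_PRESENT  [2 reads]
#2 VA=0x1A049AE (w,user):
  L0: frame=0x2E idx=13 entry=0x39007 [P=1 RW=1 US=1 PS=0]
  L1: frame=0x39 idx=4 entry=0x3B007 [P=1 RW=1 US=1 PS=0]
  ⇒ phys 0x3B9AE  [2 reads]
#3 VA=0xA61 (r,kernel):
  L0: frame=0x2E idx=0 entry=0x7E006 [P=0 RW=1 US=1 PS=0]
  ✗ PAGE_NOT_PRESENT  [1 reads]
#4 VA=0x180A3D5 (w,user):
  L0: frame=0x2E idx=12 entry=0x3C007 [P=1 RW=1 US=1 PS=0]
  L1: frame=0x3C idx=10 entry=0x40007 [P=1 RW=1 US=1 PS=0]
  ⇒ phys 0x403D5  [2 reads]

Access #1 fault: PAGE_NOT_PRESENT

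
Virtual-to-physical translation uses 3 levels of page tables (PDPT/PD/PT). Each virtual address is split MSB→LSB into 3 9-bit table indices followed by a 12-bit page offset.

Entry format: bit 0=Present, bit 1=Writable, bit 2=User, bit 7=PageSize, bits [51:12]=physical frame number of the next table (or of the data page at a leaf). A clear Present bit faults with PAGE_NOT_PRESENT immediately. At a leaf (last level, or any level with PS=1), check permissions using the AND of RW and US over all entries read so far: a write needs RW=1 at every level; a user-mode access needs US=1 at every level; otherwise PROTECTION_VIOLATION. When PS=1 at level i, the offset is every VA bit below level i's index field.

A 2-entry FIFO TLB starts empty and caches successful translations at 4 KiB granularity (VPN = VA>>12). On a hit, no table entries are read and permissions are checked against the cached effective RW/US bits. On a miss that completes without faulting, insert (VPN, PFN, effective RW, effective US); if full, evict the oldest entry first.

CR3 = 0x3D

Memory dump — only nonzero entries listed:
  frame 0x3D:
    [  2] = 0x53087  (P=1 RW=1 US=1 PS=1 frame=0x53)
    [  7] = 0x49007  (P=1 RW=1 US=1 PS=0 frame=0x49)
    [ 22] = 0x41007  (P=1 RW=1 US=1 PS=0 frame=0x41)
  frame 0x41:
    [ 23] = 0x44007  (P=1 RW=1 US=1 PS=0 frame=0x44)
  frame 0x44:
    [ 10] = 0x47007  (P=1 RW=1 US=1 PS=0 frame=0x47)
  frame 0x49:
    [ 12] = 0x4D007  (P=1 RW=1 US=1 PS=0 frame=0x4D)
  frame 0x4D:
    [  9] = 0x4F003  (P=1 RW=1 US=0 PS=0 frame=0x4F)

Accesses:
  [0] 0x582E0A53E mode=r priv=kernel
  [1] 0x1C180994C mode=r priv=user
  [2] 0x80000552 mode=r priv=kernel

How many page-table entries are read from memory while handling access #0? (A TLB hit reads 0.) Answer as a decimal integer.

Walk each access:
#0 VA=0x582E0A53E (r,kernel):
  L0: frame=0x3D idx=22 entry=0x41007 [P=1 RW=1 US=1 PS=0]
  L1: frame=0x41 idx=23 entry=0x44007 [P=1 RW=1 US=1 PS=0]
  L2: frame=0x44 idx=10 entry=0x47007 [P=1 RW=1 US=1 PS=0]
  → PA=0x4753E  (3 entries read)
#1 VA=0x1C180994C (r,user):
  L0: frame=0x3D idx=7 entry=0x49007 [P=1 RW=1 US=1 PS=0]
  L1: frame=0x49 idx=12 entry=0x4D007 [P=1 RW=1 US=1 PS=0]
  L2: frame=0x4D idx=9 entry=0x4F003 [P=1 RW=1 US=0 PS=0]
  ✗ PROTECTION_VIOLATION  [3 reads]
#2 VA=0x80000552 (r,kernel):
  L0: frame=0x3D idx=2 entry=0x53087 [P=1 RW=1 US=1 PS=1]
  → PA=0x53552 (huge @L0)  (1 entries read)

Entries read for #0: 3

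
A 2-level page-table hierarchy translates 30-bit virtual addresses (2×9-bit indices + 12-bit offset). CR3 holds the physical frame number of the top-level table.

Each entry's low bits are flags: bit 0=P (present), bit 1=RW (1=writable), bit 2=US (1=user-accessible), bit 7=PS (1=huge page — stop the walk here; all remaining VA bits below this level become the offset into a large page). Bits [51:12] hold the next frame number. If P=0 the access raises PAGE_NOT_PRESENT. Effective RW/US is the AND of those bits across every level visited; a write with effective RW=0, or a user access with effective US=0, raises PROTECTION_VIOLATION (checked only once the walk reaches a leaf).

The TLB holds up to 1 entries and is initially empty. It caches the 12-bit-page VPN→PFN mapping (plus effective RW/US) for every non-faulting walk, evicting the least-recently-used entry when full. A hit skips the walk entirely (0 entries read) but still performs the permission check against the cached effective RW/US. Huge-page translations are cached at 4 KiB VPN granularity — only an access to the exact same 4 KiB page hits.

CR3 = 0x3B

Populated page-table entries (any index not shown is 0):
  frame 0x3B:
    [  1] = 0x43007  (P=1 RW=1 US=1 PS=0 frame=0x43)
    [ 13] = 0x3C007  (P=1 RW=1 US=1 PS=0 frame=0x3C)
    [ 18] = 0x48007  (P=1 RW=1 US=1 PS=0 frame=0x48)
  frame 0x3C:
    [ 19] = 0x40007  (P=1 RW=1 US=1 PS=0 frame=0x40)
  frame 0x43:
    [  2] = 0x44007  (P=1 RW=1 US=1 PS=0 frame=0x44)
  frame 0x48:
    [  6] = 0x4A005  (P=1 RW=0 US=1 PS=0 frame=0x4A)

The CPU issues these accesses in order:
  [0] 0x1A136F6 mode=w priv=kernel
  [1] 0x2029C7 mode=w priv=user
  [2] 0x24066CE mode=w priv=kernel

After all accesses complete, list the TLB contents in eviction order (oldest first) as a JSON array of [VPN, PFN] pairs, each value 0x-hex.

Trace:
#0 VA=0x1A136F6 (w,kernel):
  lvl0: tbl 0x3B, slot 13 ⇒ 0x3C007 (P1/RW1/US1/PS0)
  lvl1: tbl 0x3C, slot 19 ⇒ 0x40007 (P1/RW1/US1/PS0)
  → PA=0x406F6  (2 entries read)
#1 VA=0x2029C7 (w,user):
  lvl0: tbl 0x3B, slot 1 ⇒ 0x43007 (P1/RW1/US1/PS0)
  lvl1: tbl 0x43, slot 2 ⇒ 0x44007 (P1/RW1/US1/PS0)
  → PA=0x449C7  (2 entries read)
#2 VA=0x24066CE (w,kernel):
  lvl0: tbl 0x3B, slot 18 ⇒ 0x48007 (P1/RW1/US1/PS0)
  lvl1: tbl 0x48, slot 6 ⇒ 0x4A005 (P1/RW0/US1/PS0)
  ⇒ fault: PROTECTION_VIOLATION  — 2 lookups

TLB: [["0x202", "0x44"]]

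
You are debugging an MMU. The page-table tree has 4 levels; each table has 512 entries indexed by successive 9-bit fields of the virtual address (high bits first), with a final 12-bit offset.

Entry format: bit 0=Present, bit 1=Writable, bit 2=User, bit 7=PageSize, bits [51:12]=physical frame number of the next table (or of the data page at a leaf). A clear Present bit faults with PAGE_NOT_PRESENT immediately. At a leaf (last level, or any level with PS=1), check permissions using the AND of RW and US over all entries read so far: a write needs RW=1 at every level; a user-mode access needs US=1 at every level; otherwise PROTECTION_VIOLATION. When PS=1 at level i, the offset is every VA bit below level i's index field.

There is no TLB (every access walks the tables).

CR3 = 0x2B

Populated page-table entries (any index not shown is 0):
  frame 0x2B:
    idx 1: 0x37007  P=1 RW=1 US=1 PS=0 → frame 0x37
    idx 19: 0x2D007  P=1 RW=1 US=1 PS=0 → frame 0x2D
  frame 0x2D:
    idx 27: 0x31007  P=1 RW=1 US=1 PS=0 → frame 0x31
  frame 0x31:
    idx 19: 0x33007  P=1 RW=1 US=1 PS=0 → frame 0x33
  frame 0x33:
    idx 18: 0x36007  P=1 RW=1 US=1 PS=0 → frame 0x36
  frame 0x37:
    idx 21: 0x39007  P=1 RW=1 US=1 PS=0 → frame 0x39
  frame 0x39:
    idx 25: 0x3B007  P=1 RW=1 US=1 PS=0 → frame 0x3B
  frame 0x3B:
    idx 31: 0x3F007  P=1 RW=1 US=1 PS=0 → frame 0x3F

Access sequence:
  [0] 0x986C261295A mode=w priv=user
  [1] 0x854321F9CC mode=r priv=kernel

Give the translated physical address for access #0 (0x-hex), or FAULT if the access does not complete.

Per-access translation:
#0 VA=0x986C261295A (w,user):
  L0 @0x2B[19] → 0x2D007  P=1,RW=1,US=1,PS=0
  L1 @0x2D[27] → 0x31007  P=1,RW=1,US=1,PS=0
  L2 @0x31[19] → 0x33007  P=1,RW=1,US=1,PS=0
  L3 @0x33[18] → 0x36007  P=1,RW=1,US=1,PS=0
  → PA=0x3695A  (4 entries read)
#1 VA=0x854321F9CC (r,kernel):
  L0 @0x2B[1] → 0x37007  P=1,RW=1,US=1,PS=0
  L1 @0x37[21] → 0x39007  P=1,RW=1,US=1,PS=0
  L2 @0x39[25] → 0x3B007  P=1,RW=1,US=1,PS=0
  L3 @0x3B[31] → 0x3F007  P=1,RW=1,US=1,PS=0
  → PA=0x3F9CC  (4 entries read)

Access #0 PA: 0x3695A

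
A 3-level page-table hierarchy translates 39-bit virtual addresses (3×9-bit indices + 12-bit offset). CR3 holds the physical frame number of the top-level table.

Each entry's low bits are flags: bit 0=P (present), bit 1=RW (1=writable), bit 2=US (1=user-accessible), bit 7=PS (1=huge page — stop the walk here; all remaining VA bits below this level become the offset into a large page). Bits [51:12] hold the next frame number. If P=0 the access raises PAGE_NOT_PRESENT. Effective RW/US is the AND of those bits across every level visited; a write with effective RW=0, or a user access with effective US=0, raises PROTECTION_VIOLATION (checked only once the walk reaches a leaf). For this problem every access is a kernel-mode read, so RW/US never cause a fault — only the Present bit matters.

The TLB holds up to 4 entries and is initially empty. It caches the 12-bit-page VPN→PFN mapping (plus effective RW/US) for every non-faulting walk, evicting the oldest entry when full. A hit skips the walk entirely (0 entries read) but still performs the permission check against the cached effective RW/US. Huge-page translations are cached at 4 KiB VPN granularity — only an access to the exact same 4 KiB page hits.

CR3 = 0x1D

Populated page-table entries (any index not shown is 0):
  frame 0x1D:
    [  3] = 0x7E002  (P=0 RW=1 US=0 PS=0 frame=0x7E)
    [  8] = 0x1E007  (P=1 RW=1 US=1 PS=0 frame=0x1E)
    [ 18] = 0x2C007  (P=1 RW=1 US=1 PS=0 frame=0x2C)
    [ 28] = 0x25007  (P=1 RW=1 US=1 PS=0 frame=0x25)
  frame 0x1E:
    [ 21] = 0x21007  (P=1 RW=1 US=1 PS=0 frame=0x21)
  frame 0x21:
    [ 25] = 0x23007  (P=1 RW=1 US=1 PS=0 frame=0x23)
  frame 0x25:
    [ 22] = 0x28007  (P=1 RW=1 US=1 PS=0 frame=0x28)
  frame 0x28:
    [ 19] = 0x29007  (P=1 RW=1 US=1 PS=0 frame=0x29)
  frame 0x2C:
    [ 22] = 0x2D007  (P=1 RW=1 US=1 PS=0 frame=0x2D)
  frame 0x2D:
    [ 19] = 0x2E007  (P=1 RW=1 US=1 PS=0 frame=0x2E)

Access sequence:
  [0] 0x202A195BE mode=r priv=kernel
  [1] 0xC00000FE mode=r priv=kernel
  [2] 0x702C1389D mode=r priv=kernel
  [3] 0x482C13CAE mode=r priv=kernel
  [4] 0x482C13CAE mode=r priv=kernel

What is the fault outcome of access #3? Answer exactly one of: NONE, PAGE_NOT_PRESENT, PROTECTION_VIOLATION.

Trace:
#0 VA=0x202A195BE (r,kernel):
  [0] read 0x1D idx=8: raw=0x1E007 flags P=1 W=1 U=1 S=0
  [1] read 0x1E idx=21: raw=0x21007 flags P=1 W=1 U=1 S=0
  [2] read 0x21 idx=25: raw=0x23007 flags P=1 W=1 U=1 S=0
  ✓ 0x235BE  — 3 lookups
#1 VA=0xC00000FE (r,kernel):
  [0] read 0x1D idx=3: raw=0x7E002 flags P=0 W=1 U=0 S=0
  ✗ PAGE_NOT_PRESENT  [1 reads]
#2 VA=0x702C1389D (r,kernel):
  [0] read 0x1D idx=28: raw=0x25007 flags P=1 W=1 U=1 S=0
  [1] read 0x25 idx=22: raw=0x28007 flags P=1 W=1 U=1 S=0
  [2] read 0x28 idx=19: raw=0x29007 flags P=1 W=1 U=1 S=0
  ✓ 0x2989D  — 3 lookups
#3 VA=0x482C13CAE (r,kernel):
  [0] read 0x1D idx=18: raw=0x2C007 flags P=1 W=1 U=1 S=0
  [1] read 0x2C idx=22: raw=0x2D007 flags P=1 W=1 U=1 S=0
  [2] read 0x2D idx=19: raw=0x2E007 flags P=1 W=1 U=1 S=0
  ✓ 0x2ECAE  — 3 lookups
#4 VA=0x482C13CAE (r,kernel):
  TLB hit vpn=0x482C13 → PA=0x2ECAE

Access #3 fault: NONE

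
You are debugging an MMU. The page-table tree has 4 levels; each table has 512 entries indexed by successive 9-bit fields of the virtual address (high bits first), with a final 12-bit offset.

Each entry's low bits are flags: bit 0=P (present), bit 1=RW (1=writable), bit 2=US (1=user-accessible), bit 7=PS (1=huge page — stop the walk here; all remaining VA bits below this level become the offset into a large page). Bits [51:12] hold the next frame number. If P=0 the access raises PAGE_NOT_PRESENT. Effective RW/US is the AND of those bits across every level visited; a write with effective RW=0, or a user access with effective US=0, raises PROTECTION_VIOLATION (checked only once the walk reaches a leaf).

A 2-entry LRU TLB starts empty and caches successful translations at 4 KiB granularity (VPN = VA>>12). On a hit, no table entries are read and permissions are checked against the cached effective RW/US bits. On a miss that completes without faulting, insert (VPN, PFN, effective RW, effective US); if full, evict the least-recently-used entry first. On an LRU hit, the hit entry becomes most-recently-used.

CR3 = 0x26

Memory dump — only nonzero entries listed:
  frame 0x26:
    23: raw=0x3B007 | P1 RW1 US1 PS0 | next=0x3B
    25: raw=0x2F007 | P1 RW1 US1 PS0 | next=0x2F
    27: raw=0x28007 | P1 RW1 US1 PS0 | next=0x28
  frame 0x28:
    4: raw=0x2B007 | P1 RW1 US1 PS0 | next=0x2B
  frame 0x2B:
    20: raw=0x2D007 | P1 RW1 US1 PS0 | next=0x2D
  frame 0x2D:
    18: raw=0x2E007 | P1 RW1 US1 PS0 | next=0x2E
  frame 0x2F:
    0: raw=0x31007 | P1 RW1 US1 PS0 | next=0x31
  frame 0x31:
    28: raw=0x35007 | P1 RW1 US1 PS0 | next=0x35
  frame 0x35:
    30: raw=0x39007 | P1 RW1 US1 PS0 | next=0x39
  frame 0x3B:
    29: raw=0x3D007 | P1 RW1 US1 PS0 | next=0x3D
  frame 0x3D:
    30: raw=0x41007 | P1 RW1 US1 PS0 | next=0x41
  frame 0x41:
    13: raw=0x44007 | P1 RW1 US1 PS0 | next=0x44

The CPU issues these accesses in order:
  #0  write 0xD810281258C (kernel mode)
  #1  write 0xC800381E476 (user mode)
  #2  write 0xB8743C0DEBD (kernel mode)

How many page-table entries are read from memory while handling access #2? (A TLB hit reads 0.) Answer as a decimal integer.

Walk each access:
#0 VA=0xD810281258C (w,kernel):
  lvl0: tbl 0x26, slot 27 ⇒ 0x28007 (P1/RW1/US1/PS0)
  lvl1: tbl 0x28, slot 4 ⇒ 0x2B007 (P1/RW1/US1/PS0)
  lvl2: tbl 0x2B, slot 20 ⇒ 0x2D007 (P1/RW1/US1/PS0)
  lvl3: tbl 0x2D, slot 18 ⇒ 0x2E007 (P1/RW1/US1/PS0)
  → PA=0x2E58C  (4 entries read)
#1 VA=0xC800381E476 (w,user):
  lvl0: tbl 0x26, slot 25 ⇒ 0x2F007 (P1/RW1/US1/PS0)
  lvl1: tbl 0x2F, slot 0 ⇒ 0x31007 (P1/RW1/US1/PS0)
  lvl2: tbl 0x31, slot 28 ⇒ 0x35007 (P1/RW1/US1/PS0)
  lvl3: tbl 0x35, slot 30 ⇒ 0x39007 (P1/RW1/US1/PS0)
  → PA=0x39476  (4 entries read)
#2 VA=0xB8743C0DEBD (w,kernel):
  lvl0: tbl 0x26, slot 23 ⇒ 0x3B007 (P1/RW1/US1/PS0)
  lvl1: tbl 0x3B, slot 29 ⇒ 0x3D007 (P1/RW1/US1/PS0)
  lvl2: tbl 0x3D, slot 30 ⇒ 0x41007 (P1/RW1/US1/PS0)
  lvl3: tbl 0x41, slot 13 ⇒ 0x44007 (P1/RW1/US1/PS0)
  → PA=0x44EBD  (4 entries read)

Entries read for #2: 4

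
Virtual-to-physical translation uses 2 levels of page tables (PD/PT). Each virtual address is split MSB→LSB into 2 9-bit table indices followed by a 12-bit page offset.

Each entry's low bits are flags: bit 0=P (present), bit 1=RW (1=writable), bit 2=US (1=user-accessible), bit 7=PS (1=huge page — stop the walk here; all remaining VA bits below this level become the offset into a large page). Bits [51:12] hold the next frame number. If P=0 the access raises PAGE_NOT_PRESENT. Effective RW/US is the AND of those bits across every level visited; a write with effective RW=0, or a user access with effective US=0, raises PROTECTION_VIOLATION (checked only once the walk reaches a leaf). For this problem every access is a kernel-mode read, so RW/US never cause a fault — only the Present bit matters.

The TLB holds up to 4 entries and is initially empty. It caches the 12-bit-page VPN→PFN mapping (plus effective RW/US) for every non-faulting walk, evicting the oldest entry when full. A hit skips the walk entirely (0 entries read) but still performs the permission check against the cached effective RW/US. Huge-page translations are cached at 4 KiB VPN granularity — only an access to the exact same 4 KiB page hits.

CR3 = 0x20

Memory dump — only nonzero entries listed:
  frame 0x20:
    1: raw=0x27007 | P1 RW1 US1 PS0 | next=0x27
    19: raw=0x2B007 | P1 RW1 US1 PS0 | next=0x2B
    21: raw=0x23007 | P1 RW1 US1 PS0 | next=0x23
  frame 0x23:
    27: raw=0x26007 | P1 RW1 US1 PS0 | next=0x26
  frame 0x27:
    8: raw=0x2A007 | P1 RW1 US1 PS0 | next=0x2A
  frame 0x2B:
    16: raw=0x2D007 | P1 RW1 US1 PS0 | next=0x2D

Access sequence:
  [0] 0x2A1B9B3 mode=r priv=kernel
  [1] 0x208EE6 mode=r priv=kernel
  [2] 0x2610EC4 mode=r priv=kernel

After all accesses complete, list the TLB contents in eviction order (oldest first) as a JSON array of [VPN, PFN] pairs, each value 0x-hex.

Per-access translation:
#0 VA=0x2A1B9B3 (r,kernel):
  [0] read 0x20 idx=21: raw=0x23007 flags P=1 W=1 U=1 S=0
  [1] read 0x23 idx=27: raw=0x26007 flags P=1 W=1 U=1 S=0
  ⇒ phys 0x269B3  [2 reads]
#1 VA=0x208EE6 (r,kernel):
  [0] read 0x20 idx=1: raw=0x27007 flags P=1 W=1 U=1 S=0
  [1] read 0x27 idx=8: raw=0x2A007 flags P=1 W=1 U=1 S=0
  ⇒ phys 0x2AEE6  [2 reads]
#2 VA=0x2610EC4 (r,kernel):
  [0] read 0x20 idx=19: raw=0x2B007 flags P=1 W=1 U=1 S=0
  [1] read 0x2B idx=16: raw=0x2D007 flags P=1 W=1 U=1 S=0
  ⇒ phys 0x2DEC4  [2 reads]

TLB: [["0x2A1B", "0x26"], ["0x208", "0x2A"], ["0x2610", "0x2D"]]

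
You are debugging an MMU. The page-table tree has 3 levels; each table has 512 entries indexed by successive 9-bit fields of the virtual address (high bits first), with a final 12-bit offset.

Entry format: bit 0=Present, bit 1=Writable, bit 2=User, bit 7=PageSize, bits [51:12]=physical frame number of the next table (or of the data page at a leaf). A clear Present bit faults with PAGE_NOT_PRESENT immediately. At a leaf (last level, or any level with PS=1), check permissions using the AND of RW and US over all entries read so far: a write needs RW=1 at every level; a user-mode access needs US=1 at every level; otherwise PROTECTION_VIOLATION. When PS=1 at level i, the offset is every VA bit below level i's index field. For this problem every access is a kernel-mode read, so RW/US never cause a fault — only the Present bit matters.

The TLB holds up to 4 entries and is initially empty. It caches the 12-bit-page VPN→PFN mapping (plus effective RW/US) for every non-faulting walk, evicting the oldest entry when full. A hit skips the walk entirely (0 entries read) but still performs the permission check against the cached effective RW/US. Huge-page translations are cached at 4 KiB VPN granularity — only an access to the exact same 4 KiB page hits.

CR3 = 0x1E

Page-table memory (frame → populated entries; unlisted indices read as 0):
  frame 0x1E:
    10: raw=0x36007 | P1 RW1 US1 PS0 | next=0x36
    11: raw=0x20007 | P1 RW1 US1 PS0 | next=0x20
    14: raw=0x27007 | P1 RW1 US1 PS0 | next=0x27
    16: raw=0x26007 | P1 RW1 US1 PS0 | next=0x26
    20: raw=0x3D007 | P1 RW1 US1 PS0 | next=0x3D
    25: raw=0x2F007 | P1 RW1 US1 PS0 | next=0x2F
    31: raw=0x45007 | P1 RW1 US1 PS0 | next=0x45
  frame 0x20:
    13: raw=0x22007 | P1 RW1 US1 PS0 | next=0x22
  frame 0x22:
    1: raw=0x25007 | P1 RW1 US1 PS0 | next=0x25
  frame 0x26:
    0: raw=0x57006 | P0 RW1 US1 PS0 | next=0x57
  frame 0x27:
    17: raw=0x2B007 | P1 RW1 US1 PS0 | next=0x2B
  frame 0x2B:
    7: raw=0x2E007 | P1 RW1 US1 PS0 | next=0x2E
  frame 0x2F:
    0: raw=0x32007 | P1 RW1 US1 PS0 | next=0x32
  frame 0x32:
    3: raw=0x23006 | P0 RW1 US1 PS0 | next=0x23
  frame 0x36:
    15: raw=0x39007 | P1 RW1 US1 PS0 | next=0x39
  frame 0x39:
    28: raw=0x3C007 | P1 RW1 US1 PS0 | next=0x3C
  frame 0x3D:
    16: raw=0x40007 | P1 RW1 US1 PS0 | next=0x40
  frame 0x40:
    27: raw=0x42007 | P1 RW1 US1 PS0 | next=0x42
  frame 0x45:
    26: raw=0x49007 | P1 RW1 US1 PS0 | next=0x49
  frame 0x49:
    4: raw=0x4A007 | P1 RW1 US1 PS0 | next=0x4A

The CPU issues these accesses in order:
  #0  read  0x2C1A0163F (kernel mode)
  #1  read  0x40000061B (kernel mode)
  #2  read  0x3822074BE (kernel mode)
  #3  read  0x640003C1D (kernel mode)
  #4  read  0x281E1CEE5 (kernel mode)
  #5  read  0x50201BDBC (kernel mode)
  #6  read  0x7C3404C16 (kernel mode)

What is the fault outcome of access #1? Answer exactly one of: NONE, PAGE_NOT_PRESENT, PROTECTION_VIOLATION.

Trace:
#0 VA=0x2C1A0163F (r,kernel):
  L0: frame=0x1E idx=11 entry=0x20007 [P=1 RW=1 US=1 PS=0]
  L1: frame=0x20 idx=13 entry=0x22007 [P=1 RW=1 US=1 PS=0]
  L2: frame=0x22 idx=1 entry=0x25007 [P=1 RW=1 US=1 PS=0]
  → PA=0x2563F  (3 entries read)
#1 VA=0x40000061B (r,kernel):
  L0: frame=0x1E idx=16 entry=0x26007 [P=1 RW=1 US=1 PS=0]
  L1: frame=0x26 idx=0 entry=0x57006 [P=0 RW=1 US=1 PS=0]
  → PAGE_NOT_PRESENT  (2 entries read)
#2 VA=0x3822074BE (r,kernel):
  L0: frame=0x1E idx=14 entry=0x27007 [P=1 RW=1 US=1 PS=0]
  L1: frame=0x27 idx=17 entry=0x2B007 [P=1 RW=1 US=1 PS=0]
  L2: frame=0x2B idx=7 entry=0x2E007 [P=1 RW=1 US=1 PS=0]
  → PA=0x2E4BE  (3 entries read)
#3 VA=0x640003C1D (r,kernel):
  L0: frame=0x1E idx=25 entry=0x2F007 [P=1 RW=1 US=1 PS=0]
  L1: frame=0x2F idx=0 entry=0x32007 [P=1 RW=1 US=1 PS=0]
  L2: frame=0x32 idx=3 entry=0x23006 [P=0 RW=1 US=1 PS=0]
  → PAGE_NOT_PRESENT  (3 entries read)
#4 VA=0x281E1CEE5 (r,kernel):
  L0: frame=0x1E idx=10 entry=0x36007 [P=1 RW=1 US=1 PS=0]
  L1: frame=0x36 idx=15 entry=0x39007 [P=1 RW=1 US=1 PS=0]
  L2: frame=0x39 idx=28 entry=0x3C007 [P=1 RW=1 US=1 PS=0]
  → PA=0x3CEE5  (3 entries read)
#5 VA=0x50201BDBC (r,kernel):
  L0: frame=0x1E idx=20 entry=0x3D007 [P=1 RW=1 US=1 PS=0]
  L1: frame=0x3D idx=16 entry=0x40007 [P=1 RW=1 US=1 PS=0]
  L2: frame=0x40 idx=27 entry=0x42007 [P=1 RW=1 US=1 PS=0]
  → PA=0x42DBC  (3 entries read)
#6 VA=0x7C3404C16 (r,kernel):
  L0: frame=0x1E idx=31 entry=0x45007 [P=1 RW=1 US=1 PS=0]
  L1: frame=0x45 idx=26 entry=0x49007 [P=1 RW=1 US=1 PS=0]
  L2: frame=0x49 idx=4 entry=0x4A007 [P=1 RW=1 US=1 PS=0]
  → PA=0x4AC16  (3 entries read)

Access #1 fault: PAGE_NOT_PRESENT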